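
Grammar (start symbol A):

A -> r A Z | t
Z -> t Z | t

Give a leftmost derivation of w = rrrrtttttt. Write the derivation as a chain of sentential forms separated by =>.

A => rAZ   [A -> r A Z]
rAZ => rrAZZ   [A -> r A Z]
rrAZZ => rrrAZZZ   [A -> r A Z]
rrrAZZZ => rrrrAZZZZ   [A -> r A Z]
rrrrAZZZZ => rrrrtZZZZ   [A -> t]
rrrrtZZZZ => rrrrttZZZ   [Z -> t]
rrrrttZZZ => rrrrtttZZZ   [Z -> t Z]
rrrrtttZZZ => rrrrttttZZ   [Z -> t]
rrrrttttZZ => rrrrtttttZ   [Z -> t]
rrrrtttttZ => rrrrtttttt   [Z -> t]

A => rAZ => rrAZZ => rrrAZZZ => rrrrAZZZZ => rrrrtZZZZ => rrrrttZZZ => rrrrtttZZZ => rrrrttttZZ => rrrrtttttZ => rrrrtttttt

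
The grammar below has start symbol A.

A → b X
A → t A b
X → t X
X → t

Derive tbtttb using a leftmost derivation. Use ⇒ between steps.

A ⇒ tAb   [A → t A b]
tAb ⇒ tbXb   [A → b X]
tbXb ⇒ tbtXb   [X → t X]
tbtXb ⇒ tbttXb   [X → t X]
tbttXb ⇒ tbtttb   [X → t]

A ⇒ tAb ⇒ tbXb ⇒ tbtXb ⇒ tbttXb ⇒ tbtttb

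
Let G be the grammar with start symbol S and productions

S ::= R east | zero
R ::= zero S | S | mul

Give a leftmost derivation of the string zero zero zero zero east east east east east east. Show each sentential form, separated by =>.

S => R east   [S ::= R east]
R east => zero S east   [R ::= zero S]
zero S east => zero R east east   [S ::= R east]
zero R east east => zero S east east   [R ::= S]
zero S east east => zero R east east east   [S ::= R east]
zero R east east east => zero S east east east   [R ::= S]
zero S east east east => zero R east east east east   [S ::= R east]
zero R east east east east => zero S east east east east   [R ::= S]
zero S east east east east => zero R east east east east east   [S ::= R east]
zero R east east east east east => zero zero S east east east east east   [R ::= zero S]
zero zero S east east east east east => zero zero R east east east east east east   [S ::= R east]
zero zero R east east east east east east => zero zero zero S east east east east east east   [R ::= zero S]
zero zero zero S east east east east east east => zero zero zero zero east east east east east east   [S ::= zero]

S => R east => zero S east => zero R east east => zero S east east => zero R east east east => zero S east east east => zero R east east east east => zero S east east east east => zero R east east east east east => zero zero S east east east east east => zero zero R east east east east east east => zero zero zero S east east east east east east => zero zero zero zero east east east east east east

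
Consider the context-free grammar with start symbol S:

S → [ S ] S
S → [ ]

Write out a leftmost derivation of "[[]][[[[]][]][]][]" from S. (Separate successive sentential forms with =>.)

S => [S]S   [S → [ S ] S]
[S]S => [[]]S   [S → [ ]]
[[]]S => [[]][S]S   [S → [ S ] S]
[[]][S]S => [[]][[S]S]S   [S → [ S ] S]
[[]][[S]S]S => [[]][[[S]S]S]S   [S → [ S ] S]
[[]][[[S]S]S]S => [[]][[[[]]S]S]S   [S → [ ]]
[[]][[[[]]S]S]S => [[]][[[[]][]]S]S   [S → [ ]]
[[]][[[[]][]]S]S => [[]][[[[]][]][]]S   [S → [ ]]
[[]][[[[]][]][]]S => [[]][[[[]][]][]][]   [S → [ ]]

S => [S]S => [[]]S => [[]][S]S => [[]][[S]S]S => [[]][[[S]S]S]S => [[]][[[[]]S]S]S => [[]][[[[]][]]S]S => [[]][[[[]][]][]]S => [[]][[[[]][]][]][]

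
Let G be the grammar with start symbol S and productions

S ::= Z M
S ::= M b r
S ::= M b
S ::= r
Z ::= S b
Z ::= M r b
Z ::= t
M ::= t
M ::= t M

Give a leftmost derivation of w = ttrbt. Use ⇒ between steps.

S ⇒ ZM ⇒ MrbM ⇒ tMrbM ⇒ ttrbM ⇒ ttrbt

S ⇒ ZM   [S ::= Z M]
ZM ⇒ MrbM   [Z ::= M r b]
MrbM ⇒ tMrbM   [M ::= t M]
tMrbM ⇒ ttrbM   [M ::= t]
ttrbM ⇒ ttrbt   [M ::= t]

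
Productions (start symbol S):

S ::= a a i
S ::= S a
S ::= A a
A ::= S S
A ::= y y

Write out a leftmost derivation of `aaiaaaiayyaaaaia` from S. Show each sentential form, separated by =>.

S => Aa => SSa => AaSa => SSaSa => AaSaSa => SSaSaSa => SaSaSaSa => aaiaSaSaSa => aaiaaaiaSaSa => aaiaaaiaAaaSa => aaiaaaiayyaaSa => aaiaaaiayyaaaaia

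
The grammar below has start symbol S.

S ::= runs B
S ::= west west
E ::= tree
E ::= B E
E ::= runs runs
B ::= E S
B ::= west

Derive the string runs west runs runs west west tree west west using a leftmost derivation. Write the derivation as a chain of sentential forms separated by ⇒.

S ⇒ runs B   [S ::= runs B]
runs B ⇒ runs E S   [B ::= E S]
runs E S ⇒ runs B E S   [E ::= B E]
runs B E S ⇒ runs west E S   [B ::= west]
runs west E S ⇒ runs west B E S   [E ::= B E]
runs west B E S ⇒ runs west E S E S   [B ::= E S]
runs west E S E S ⇒ runs west runs runs S E S   [E ::= runs runs]
runs west runs runs S E S ⇒ runs west runs runs west west E S   [S ::= west west]
runs west runs runs west west E S ⇒ runs west runs runs west west tree S   [E ::= tree]
runs west runs runs west west tree S ⇒ runs west runs runs west west tree west west   [S ::= west west]

S ⇒ runs B ⇒ runs E S ⇒ runs B E S ⇒ runs west E S ⇒ runs west B E S ⇒ runs west E S E S ⇒ runs west runs runs S E S ⇒ runs west runs runs west west E S ⇒ runs west runs runs west west tree S ⇒ runs west runs runs west west tree west west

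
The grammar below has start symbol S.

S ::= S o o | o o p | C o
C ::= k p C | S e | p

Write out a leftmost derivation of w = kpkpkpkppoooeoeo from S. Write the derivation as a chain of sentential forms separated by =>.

S=>Co=>kpCo=>kpSeo=>kpCoeo=>kpkpCoeo=>kpkpkpCoeo=>kpkpkpSeoeo=>kpkpkpSooeoeo=>kpkpkpCoooeoeo=>kpkpkpkpCoooeoeo=>kpkpkpkppoooeoeo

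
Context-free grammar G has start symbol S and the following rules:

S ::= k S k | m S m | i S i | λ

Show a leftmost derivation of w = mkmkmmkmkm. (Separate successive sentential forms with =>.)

S=>mSm=>mkSkm=>mkmSmkm=>mkmkSkmkm=>mkmkmSmkmkm=>mkmkmmkmkm

S => mSm   [S ::= m S m]
mSm => mkSkm   [S ::= k S k]
mkSkm => mkmSmkm   [S ::= m S m]
mkmSmkm => mkmkSkmkm   [S ::= k S k]
mkmkSkmkm => mkmkmSmkmkm   [S ::= m S m]
mkmkmSmkmkm => mkmkmmkmkm   [S ::= λ]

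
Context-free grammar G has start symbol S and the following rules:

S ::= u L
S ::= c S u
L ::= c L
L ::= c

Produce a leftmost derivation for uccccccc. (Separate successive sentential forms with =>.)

S => uL => ucL => uccL => ucccL => uccccL => ucccccL => uccccccL => uccccccc

S => uL   [S ::= u L]
uL => ucL   [L ::= c L]
ucL => uccL   [L ::= c L]
uccL => ucccL   [L ::= c L]
ucccL => uccccL   [L ::= c L]
uccccL => ucccccL   [L ::= c L]
ucccccL => uccccccL   [L ::= c L]
uccccccL => uccccccc   [L ::= c]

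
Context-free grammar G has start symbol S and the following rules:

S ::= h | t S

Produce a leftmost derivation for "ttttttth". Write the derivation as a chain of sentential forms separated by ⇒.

S ⇒ tS   [S ::= t S]
tS ⇒ ttS   [S ::= t S]
ttS ⇒ tttS   [S ::= t S]
tttS ⇒ ttttS   [S ::= t S]
ttttS ⇒ tttttS   [S ::= t S]
tttttS ⇒ ttttttS   [S ::= t S]
ttttttS ⇒ tttttttS   [S ::= t S]
tttttttS ⇒ ttttttth   [S ::= h]

S ⇒ tS ⇒ ttS ⇒ tttS ⇒ ttttS ⇒ tttttS ⇒ ttttttS ⇒ tttttttS ⇒ ttttttth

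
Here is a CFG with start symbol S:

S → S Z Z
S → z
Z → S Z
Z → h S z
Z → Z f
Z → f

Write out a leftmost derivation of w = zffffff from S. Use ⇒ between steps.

S ⇒ SZZ ⇒ SZZZZ ⇒ SZZZZZZ ⇒ zZZZZZZ ⇒ zfZZZZZ ⇒ zffZZZZ ⇒ zfffZZZ ⇒ zffffZZ ⇒ zfffffZ ⇒ zffffff

S ⇒ SZZ   [S → S Z Z]
SZZ ⇒ SZZZZ   [S → S Z Z]
SZZZZ ⇒ SZZZZZZ   [S → S Z Z]
SZZZZZZ ⇒ zZZZZZZ   [S → z]
zZZZZZZ ⇒ zfZZZZZ   [Z → f]
zfZZZZZ ⇒ zffZZZZ   [Z → f]
zffZZZZ ⇒ zfffZZZ   [Z → f]
zfffZZZ ⇒ zffffZZ   [Z → f]
zffffZZ ⇒ zfffffZ   [Z → f]
zfffffZ ⇒ zffffff   [Z → f]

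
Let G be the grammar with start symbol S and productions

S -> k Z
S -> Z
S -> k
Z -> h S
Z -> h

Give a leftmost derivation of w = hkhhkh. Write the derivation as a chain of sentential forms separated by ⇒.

S ⇒ Z ⇒ hS ⇒ hkZ ⇒ hkhS ⇒ hkhZ ⇒ hkhhS ⇒ hkhhkZ ⇒ hkhhkh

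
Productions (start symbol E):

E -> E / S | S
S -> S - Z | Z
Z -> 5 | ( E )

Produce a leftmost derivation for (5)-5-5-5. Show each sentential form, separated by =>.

E => S => S-Z => S-Z-Z => S-Z-Z-Z => Z-Z-Z-Z => (E)-Z-Z-Z => (S)-Z-Z-Z => (Z)-Z-Z-Z => (5)-Z-Z-Z => (5)-5-Z-Z => (5)-5-5-Z => (5)-5-5-5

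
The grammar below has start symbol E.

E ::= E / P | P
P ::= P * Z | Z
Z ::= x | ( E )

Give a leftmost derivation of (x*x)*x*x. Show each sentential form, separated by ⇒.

E ⇒ P   [E ::= P]
P ⇒ P*Z   [P ::= P * Z]
P*Z ⇒ P*Z*Z   [P ::= P * Z]
P*Z*Z ⇒ Z*Z*Z   [P ::= Z]
Z*Z*Z ⇒ (E)*Z*Z   [Z ::= ( E )]
(E)*Z*Z ⇒ (P)*Z*Z   [E ::= P]
(P)*Z*Z ⇒ (P*Z)*Z*Z   [P ::= P * Z]
(P*Z)*Z*Z ⇒ (Z*Z)*Z*Z   [P ::= Z]
(Z*Z)*Z*Z ⇒ (x*Z)*Z*Z   [Z ::= x]
(x*Z)*Z*Z ⇒ (x*x)*Z*Z   [Z ::= x]
(x*x)*Z*Z ⇒ (x*x)*x*Z   [Z ::= x]
(x*x)*x*Z ⇒ (x*x)*x*x   [Z ::= x]

E ⇒ P ⇒ P*Z ⇒ P*Z*Z ⇒ Z*Z*Z ⇒ (E)*Z*Z ⇒ (P)*Z*Z ⇒ (P*Z)*Z*Z ⇒ (Z*Z)*Z*Z ⇒ (x*Z)*Z*Z ⇒ (x*x)*Z*Z ⇒ (x*x)*x*Z ⇒ (x*x)*x*x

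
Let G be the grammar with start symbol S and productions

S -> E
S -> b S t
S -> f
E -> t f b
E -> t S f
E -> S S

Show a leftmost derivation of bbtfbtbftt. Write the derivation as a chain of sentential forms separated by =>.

S => bSt   [S -> b S t]
bSt => bEt   [S -> E]
bEt => bSSt   [E -> S S]
bSSt => bbStSt   [S -> b S t]
bbStSt => bbEtSt   [S -> E]
bbEtSt => bbtfbtSt   [E -> t f b]
bbtfbtSt => bbtfbtbStt   [S -> b S t]
bbtfbtbStt => bbtfbtbftt   [S -> f]

S => bSt => bEt => bSSt => bbStSt => bbEtSt => bbtfbtSt => bbtfbtbStt => bbtfbtbftt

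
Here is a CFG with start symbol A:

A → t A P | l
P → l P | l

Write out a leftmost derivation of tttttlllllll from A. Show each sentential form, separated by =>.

A => tAP => ttAPP => tttAPPP => ttttAPPPP => tttttAPPPPP => tttttlPPPPP => tttttllPPPP => tttttlllPPPP => tttttllllPPP => tttttlllllPP => tttttllllllP => tttttlllllll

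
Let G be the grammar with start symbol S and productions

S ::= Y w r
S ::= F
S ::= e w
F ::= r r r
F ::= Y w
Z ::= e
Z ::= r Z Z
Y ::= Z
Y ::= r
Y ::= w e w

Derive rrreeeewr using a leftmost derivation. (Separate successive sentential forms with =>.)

S => Ywr => Zwr => rZZwr => rrZZZwr => rrrZZZZwr => rrreZZZwr => rrreeZZwr => rrreeeZwr => rrreeeewr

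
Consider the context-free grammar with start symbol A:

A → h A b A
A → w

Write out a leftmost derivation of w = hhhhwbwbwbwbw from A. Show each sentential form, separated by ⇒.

A ⇒ hAbA ⇒ hhAbAbA ⇒ hhhAbAbAbA ⇒ hhhhAbAbAbAbA ⇒ hhhhwbAbAbAbA ⇒ hhhhwbwbAbAbA ⇒ hhhhwbwbwbAbA ⇒ hhhhwbwbwbwbA ⇒ hhhhwbwbwbwbw

A ⇒ hAbA   [A → h A b A]
hAbA ⇒ hhAbAbA   [A → h A b A]
hhAbAbA ⇒ hhhAbAbAbA   [A → h A b A]
hhhAbAbAbA ⇒ hhhhAbAbAbAbA   [A → h A b A]
hhhhAbAbAbAbA ⇒ hhhhwbAbAbAbA   [A → w]
hhhhwbAbAbAbA ⇒ hhhhwbwbAbAbA   [A → w]
hhhhwbwbAbAbA ⇒ hhhhwbwbwbAbA   [A → w]
hhhhwbwbwbAbA ⇒ hhhhwbwbwbwbA   [A → w]
hhhhwbwbwbwbA ⇒ hhhhwbwbwbwbw   [A → w]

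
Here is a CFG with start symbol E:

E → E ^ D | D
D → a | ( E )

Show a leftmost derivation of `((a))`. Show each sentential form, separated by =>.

E => D => (E) => (D) => ((E)) => ((D)) => ((a))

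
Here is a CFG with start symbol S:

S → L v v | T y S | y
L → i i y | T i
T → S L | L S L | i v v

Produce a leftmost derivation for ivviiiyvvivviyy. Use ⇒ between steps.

S ⇒ TyS   [S → T y S]
TyS ⇒ LSLyS   [T → L S L]
LSLyS ⇒ TiSLyS   [L → T i]
TiSLyS ⇒ ivviSLyS   [T → i v v]
ivviSLyS ⇒ ivviLvvLyS   [S → L v v]
ivviLvvLyS ⇒ ivviiiyvvLyS   [L → i i y]
ivviiiyvvLyS ⇒ ivviiiyvvTiyS   [L → T i]
ivviiiyvvTiyS ⇒ ivviiiyvvivviyS   [T → i v v]
ivviiiyvvivviyS ⇒ ivviiiyvvivviyy   [S → y]

S ⇒ TyS ⇒ LSLyS ⇒ TiSLyS ⇒ ivviSLyS ⇒ ivviLvvLyS ⇒ ivviiiyvvLyS ⇒ ivviiiyvvTiyS ⇒ ivviiiyvvivviyS ⇒ ivviiiyvvivviyy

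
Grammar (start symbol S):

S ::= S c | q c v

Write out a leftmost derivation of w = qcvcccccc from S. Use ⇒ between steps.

S ⇒ Sc ⇒ Scc ⇒ Sccc ⇒ Scccc ⇒ Sccccc ⇒ Scccccc ⇒ qcvcccccc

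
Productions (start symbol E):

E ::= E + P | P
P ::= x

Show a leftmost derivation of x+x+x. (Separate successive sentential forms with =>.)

E=>E+P=>E+P+P=>P+P+P=>x+P+P=>x+x+P=>x+x+x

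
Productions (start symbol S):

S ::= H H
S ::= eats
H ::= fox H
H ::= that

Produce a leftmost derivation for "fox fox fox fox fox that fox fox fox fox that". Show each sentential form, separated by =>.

S => H H => fox H H => fox fox H H => fox fox fox H H => fox fox fox fox H H => fox fox fox fox fox H H => fox fox fox fox fox that H => fox fox fox fox fox that fox H => fox fox fox fox fox that fox fox H => fox fox fox fox fox that fox fox fox H => fox fox fox fox fox that fox fox fox fox H => fox fox fox fox fox that fox fox fox fox that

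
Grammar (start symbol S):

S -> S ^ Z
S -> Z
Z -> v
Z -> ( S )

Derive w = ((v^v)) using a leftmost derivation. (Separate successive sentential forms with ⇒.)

S ⇒ Z ⇒ (S) ⇒ (Z) ⇒ ((S)) ⇒ ((S^Z)) ⇒ ((Z^Z)) ⇒ ((v^Z)) ⇒ ((v^v))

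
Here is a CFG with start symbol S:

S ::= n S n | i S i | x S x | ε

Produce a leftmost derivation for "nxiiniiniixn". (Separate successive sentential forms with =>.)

S => nSn   [S ::= n S n]
nSn => nxSxn   [S ::= x S x]
nxSxn => nxiSixn   [S ::= i S i]
nxiSixn => nxiiSiixn   [S ::= i S i]
nxiiSiixn => nxiinSniixn   [S ::= n S n]
nxiinSniixn => nxiiniSiniixn   [S ::= i S i]
nxiiniSiniixn => nxiiniiniixn   [S ::= ε]

S=>nSn=>nxSxn=>nxiSixn=>nxiiSiixn=>nxiinSniixn=>nxiiniSiniixn=>nxiiniiniixn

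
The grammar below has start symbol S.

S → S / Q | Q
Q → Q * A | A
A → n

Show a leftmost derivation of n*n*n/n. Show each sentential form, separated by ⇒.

S ⇒ S/Q ⇒ Q/Q ⇒ Q*A/Q ⇒ Q*A*A/Q ⇒ A*A*A/Q ⇒ n*A*A/Q ⇒ n*n*A/Q ⇒ n*n*n/Q ⇒ n*n*n/A ⇒ n*n*n/n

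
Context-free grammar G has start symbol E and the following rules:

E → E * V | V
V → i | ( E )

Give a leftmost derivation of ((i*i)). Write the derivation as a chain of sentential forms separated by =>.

E => V => (E) => (V) => ((E)) => ((E*V)) => ((V*V)) => ((i*V)) => ((i*i))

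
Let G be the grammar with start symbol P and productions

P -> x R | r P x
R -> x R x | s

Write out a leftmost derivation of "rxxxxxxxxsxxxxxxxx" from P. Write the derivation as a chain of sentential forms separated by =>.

P => rPx => rxRx => rxxRxx => rxxxRxxx => rxxxxRxxxx => rxxxxxRxxxxx => rxxxxxxRxxxxxx => rxxxxxxxRxxxxxxx => rxxxxxxxxRxxxxxxxx => rxxxxxxxxsxxxxxxxx

P => rPx   [P -> r P x]
rPx => rxRx   [P -> x R]
rxRx => rxxRxx   [R -> x R x]
rxxRxx => rxxxRxxx   [R -> x R x]
rxxxRxxx => rxxxxRxxxx   [R -> x R x]
rxxxxRxxxx => rxxxxxRxxxxx   [R -> x R x]
rxxxxxRxxxxx => rxxxxxxRxxxxxx   [R -> x R x]
rxxxxxxRxxxxxx => rxxxxxxxRxxxxxxx   [R -> x R x]
rxxxxxxxRxxxxxxx => rxxxxxxxxRxxxxxxxx   [R -> x R x]
rxxxxxxxxRxxxxxxxx => rxxxxxxxxsxxxxxxxx   [R -> s]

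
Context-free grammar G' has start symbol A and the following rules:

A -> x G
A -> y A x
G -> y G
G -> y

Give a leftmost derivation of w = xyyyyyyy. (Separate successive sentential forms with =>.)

A => xG => xyG => xyyG => xyyyG => xyyyyG => xyyyyyG => xyyyyyyG => xyyyyyyy

A => xG   [A -> x G]
xG => xyG   [G -> y G]
xyG => xyyG   [G -> y G]
xyyG => xyyyG   [G -> y G]
xyyyG => xyyyyG   [G -> y G]
xyyyyG => xyyyyyG   [G -> y G]
xyyyyyG => xyyyyyyG   [G -> y G]
xyyyyyyG => xyyyyyyy   [G -> y]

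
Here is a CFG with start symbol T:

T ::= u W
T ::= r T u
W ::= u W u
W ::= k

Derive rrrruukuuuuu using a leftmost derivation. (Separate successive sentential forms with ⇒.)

T ⇒ rTu   [T ::= r T u]
rTu ⇒ rrTuu   [T ::= r T u]
rrTuu ⇒ rrrTuuu   [T ::= r T u]
rrrTuuu ⇒ rrrrTuuuu   [T ::= r T u]
rrrrTuuuu ⇒ rrrruWuuuu   [T ::= u W]
rrrruWuuuu ⇒ rrrruuWuuuuu   [W ::= u W u]
rrrruuWuuuuu ⇒ rrrruukuuuuu   [W ::= k]

T ⇒ rTu ⇒ rrTuu ⇒ rrrTuuu ⇒ rrrrTuuuu ⇒ rrrruWuuuu ⇒ rrrruuWuuuuu ⇒ rrrruukuuuuu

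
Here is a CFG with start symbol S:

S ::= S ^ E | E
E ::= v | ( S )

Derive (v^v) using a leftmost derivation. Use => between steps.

S => E   [S ::= E]
E => (S)   [E ::= ( S )]
(S) => (S^E)   [S ::= S ^ E]
(S^E) => (E^E)   [S ::= E]
(E^E) => (v^E)   [E ::= v]
(v^E) => (v^v)   [E ::= v]

S => E => (S) => (S^E) => (E^E) => (v^E) => (v^v)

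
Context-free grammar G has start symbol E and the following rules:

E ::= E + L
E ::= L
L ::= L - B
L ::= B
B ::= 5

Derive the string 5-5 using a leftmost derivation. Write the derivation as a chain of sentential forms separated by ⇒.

E ⇒ L   [E ::= L]
L ⇒ L-B   [L ::= L - B]
L-B ⇒ B-B   [L ::= B]
B-B ⇒ 5-B   [B ::= 5]
5-B ⇒ 5-5   [B ::= 5]

E ⇒ L ⇒ L-B ⇒ B-B ⇒ 5-B ⇒ 5-5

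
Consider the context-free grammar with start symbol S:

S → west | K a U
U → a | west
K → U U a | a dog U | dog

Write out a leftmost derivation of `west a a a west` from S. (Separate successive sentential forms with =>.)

S => K a U   [S → K a U]
K a U => U U a a U   [K → U U a]
U U a a U => west U a a U   [U → west]
west U a a U => west a a a U   [U → a]
west a a a U => west a a a west   [U → west]

S => K a U => U U a a U => west U a a U => west a a a U => west a a a west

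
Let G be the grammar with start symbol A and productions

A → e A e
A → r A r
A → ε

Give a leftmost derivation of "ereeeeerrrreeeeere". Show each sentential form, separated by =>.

A => eAe => erAre => ereAere => ereeAeere => ereeeAeeere => ereeeeAeeeere => ereeeeeAeeeeere => ereeeeerAreeeeere => ereeeeerrArreeeeere => ereeeeerrrreeeeere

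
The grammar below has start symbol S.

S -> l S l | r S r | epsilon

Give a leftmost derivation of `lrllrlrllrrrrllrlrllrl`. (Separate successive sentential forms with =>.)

S => lSl => lrSrl => lrlSlrl => lrllSllrl => lrllrSrllrl => lrllrlSlrllrl => lrllrlrSrlrllrl => lrllrlrlSlrlrllrl => lrllrlrllSllrlrllrl => lrllrlrllrSrllrlrllrl => lrllrlrllrrSrrllrlrllrl => lrllrlrllrrrrllrlrllrl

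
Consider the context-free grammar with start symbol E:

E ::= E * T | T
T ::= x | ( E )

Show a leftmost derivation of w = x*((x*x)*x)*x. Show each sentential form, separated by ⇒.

E ⇒ E*T   [E ::= E * T]
E*T ⇒ E*T*T   [E ::= E * T]
E*T*T ⇒ T*T*T   [E ::= T]
T*T*T ⇒ x*T*T   [T ::= x]
x*T*T ⇒ x*(E)*T   [T ::= ( E )]
x*(E)*T ⇒ x*(E*T)*T   [E ::= E * T]
x*(E*T)*T ⇒ x*(T*T)*T   [E ::= T]
x*(T*T)*T ⇒ x*((E)*T)*T   [T ::= ( E )]
x*((E)*T)*T ⇒ x*((E*T)*T)*T   [E ::= E * T]
x*((E*T)*T)*T ⇒ x*((T*T)*T)*T   [E ::= T]
x*((T*T)*T)*T ⇒ x*((x*T)*T)*T   [T ::= x]
x*((x*T)*T)*T ⇒ x*((x*x)*T)*T   [T ::= x]
x*((x*x)*T)*T ⇒ x*((x*x)*x)*T   [T ::= x]
x*((x*x)*x)*T ⇒ x*((x*x)*x)*x   [T ::= x]

E ⇒ E*T ⇒ E*T*T ⇒ T*T*T ⇒ x*T*T ⇒ x*(E)*T ⇒ x*(E*T)*T ⇒ x*(T*T)*T ⇒ x*((E)*T)*T ⇒ x*((E*T)*T)*T ⇒ x*((T*T)*T)*T ⇒ x*((x*T)*T)*T ⇒ x*((x*x)*T)*T ⇒ x*((x*x)*x)*T ⇒ x*((x*x)*x)*x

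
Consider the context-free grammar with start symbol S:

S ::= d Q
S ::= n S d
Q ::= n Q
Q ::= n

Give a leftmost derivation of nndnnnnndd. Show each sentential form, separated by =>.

S => nSd   [S ::= n S d]
nSd => nnSdd   [S ::= n S d]
nnSdd => nndQdd   [S ::= d Q]
nndQdd => nndnQdd   [Q ::= n Q]
nndnQdd => nndnnQdd   [Q ::= n Q]
nndnnQdd => nndnnnQdd   [Q ::= n Q]
nndnnnQdd => nndnnnnQdd   [Q ::= n Q]
nndnnnnQdd => nndnnnnndd   [Q ::= n]

S => nSd => nnSdd => nndQdd => nndnQdd => nndnnQdd => nndnnnQdd => nndnnnnQdd => nndnnnnndd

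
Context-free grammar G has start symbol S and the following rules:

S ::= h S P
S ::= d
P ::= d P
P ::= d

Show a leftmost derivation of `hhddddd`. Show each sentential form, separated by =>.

S => hSP   [S ::= h S P]
hSP => hhSPP   [S ::= h S P]
hhSPP => hhdPP   [S ::= d]
hhdPP => hhddPP   [P ::= d P]
hhddPP => hhdddP   [P ::= d]
hhdddP => hhddddP   [P ::= d P]
hhddddP => hhddddd   [P ::= d]

S => hSP => hhSPP => hhdPP => hhddPP => hhdddP => hhddddP => hhddddd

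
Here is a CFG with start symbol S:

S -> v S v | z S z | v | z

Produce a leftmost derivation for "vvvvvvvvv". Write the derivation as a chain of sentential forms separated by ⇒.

S⇒vSv⇒vvSvv⇒vvvSvvv⇒vvvvSvvvv⇒vvvvvvvvv

S ⇒ vSv   [S -> v S v]
vSv ⇒ vvSvv   [S -> v S v]
vvSvv ⇒ vvvSvvv   [S -> v S v]
vvvSvvv ⇒ vvvvSvvvv   [S -> v S v]
vvvvSvvvv ⇒ vvvvvvvvv   [S -> v]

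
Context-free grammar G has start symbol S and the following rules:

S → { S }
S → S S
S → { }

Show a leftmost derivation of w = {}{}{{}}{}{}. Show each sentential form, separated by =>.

S=>SS=>{}S=>{}SS=>{}SSS=>{}{}SS=>{}{}SSS=>{}{}{S}SS=>{}{}{{}}SS=>{}{}{{}}{}S=>{}{}{{}}{}{}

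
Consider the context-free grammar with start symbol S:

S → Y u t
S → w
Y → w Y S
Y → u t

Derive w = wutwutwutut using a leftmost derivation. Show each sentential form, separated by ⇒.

S ⇒ Yut   [S → Y u t]
Yut ⇒ wYSut   [Y → w Y S]
wYSut ⇒ wutSut   [Y → u t]
wutSut ⇒ wutYutut   [S → Y u t]
wutYutut ⇒ wutwYSutut   [Y → w Y S]
wutwYSutut ⇒ wutwutSutut   [Y → u t]
wutwutSutut ⇒ wutwutwutut   [S → w]

S⇒Yut⇒wYSut⇒wutSut⇒wutYutut⇒wutwYSutut⇒wutwutSutut⇒wutwutwutut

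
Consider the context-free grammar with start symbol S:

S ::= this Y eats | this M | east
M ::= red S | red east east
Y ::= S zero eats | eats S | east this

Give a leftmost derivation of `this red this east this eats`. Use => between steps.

S => this M => this red S => this red this Y eats => this red this east this eats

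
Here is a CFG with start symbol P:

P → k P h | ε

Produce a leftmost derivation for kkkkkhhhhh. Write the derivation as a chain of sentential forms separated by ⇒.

P ⇒ kPh   [P → k P h]
kPh ⇒ kkPhh   [P → k P h]
kkPhh ⇒ kkkPhhh   [P → k P h]
kkkPhhh ⇒ kkkkPhhhh   [P → k P h]
kkkkPhhhh ⇒ kkkkkPhhhhh   [P → k P h]
kkkkkPhhhhh ⇒ kkkkkhhhhh   [P → ε]

P ⇒ kPh ⇒ kkPhh ⇒ kkkPhhh ⇒ kkkkPhhhh ⇒ kkkkkPhhhhh ⇒ kkkkkhhhhh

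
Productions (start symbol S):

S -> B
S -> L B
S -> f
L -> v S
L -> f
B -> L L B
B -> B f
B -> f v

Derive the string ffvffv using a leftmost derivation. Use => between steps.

S=>LB=>fB=>fLLB=>ffLB=>ffvSB=>ffvfB=>ffvffv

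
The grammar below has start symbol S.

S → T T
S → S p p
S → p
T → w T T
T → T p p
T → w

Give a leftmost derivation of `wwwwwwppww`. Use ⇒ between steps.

S ⇒ TT ⇒ wTTT ⇒ wTppTT ⇒ wwTTppTT ⇒ wwwTTTppTT ⇒ wwwwTTppTT ⇒ wwwwwTppTT ⇒ wwwwwwppTT ⇒ wwwwwwppwT ⇒ wwwwwwppww

S ⇒ TT   [S → T T]
TT ⇒ wTTT   [T → w T T]
wTTT ⇒ wTppTT   [T → T p p]
wTppTT ⇒ wwTTppTT   [T → w T T]
wwTTppTT ⇒ wwwTTTppTT   [T → w T T]
wwwTTTppTT ⇒ wwwwTTppTT   [T → w]
wwwwTTppTT ⇒ wwwwwTppTT   [T → w]
wwwwwTppTT ⇒ wwwwwwppTT   [T → w]
wwwwwwppTT ⇒ wwwwwwppwT   [T → w]
wwwwwwppwT ⇒ wwwwwwppww   [T → w]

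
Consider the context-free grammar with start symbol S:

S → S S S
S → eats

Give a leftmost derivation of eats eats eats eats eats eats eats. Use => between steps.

S => S S S => S S S S S => S S S S S S S => eats S S S S S S => eats eats S S S S S => eats eats eats S S S S => eats eats eats eats S S S => eats eats eats eats eats S S => eats eats eats eats eats eats S => eats eats eats eats eats eats eats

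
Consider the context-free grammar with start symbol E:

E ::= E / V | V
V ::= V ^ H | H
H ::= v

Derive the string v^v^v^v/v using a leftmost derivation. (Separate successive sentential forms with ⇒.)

E ⇒ E/V ⇒ V/V ⇒ V^H/V ⇒ V^H^H/V ⇒ V^H^H^H/V ⇒ H^H^H^H/V ⇒ v^H^H^H/V ⇒ v^v^H^H/V ⇒ v^v^v^H/V ⇒ v^v^v^v/V ⇒ v^v^v^v/H ⇒ v^v^v^v/v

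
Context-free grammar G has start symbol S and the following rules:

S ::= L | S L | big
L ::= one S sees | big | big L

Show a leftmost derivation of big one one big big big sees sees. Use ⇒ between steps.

S ⇒ S L ⇒ big L ⇒ big one S sees ⇒ big one L sees ⇒ big one one S sees sees ⇒ big one one L sees sees ⇒ big one one big L sees sees ⇒ big one one big big L sees sees ⇒ big one one big big big sees sees

S ⇒ S L   [S ::= S L]
S L ⇒ big L   [S ::= big]
big L ⇒ big one S sees   [L ::= one S sees]
big one S sees ⇒ big one L sees   [S ::= L]
big one L sees ⇒ big one one S sees sees   [L ::= one S sees]
big one one S sees sees ⇒ big one one L sees sees   [S ::= L]
big one one L sees sees ⇒ big one one big L sees sees   [L ::= big L]
big one one big L sees sees ⇒ big one one big big L sees sees   [L ::= big L]
big one one big big L sees sees ⇒ big one one big big big sees sees   [L ::= big]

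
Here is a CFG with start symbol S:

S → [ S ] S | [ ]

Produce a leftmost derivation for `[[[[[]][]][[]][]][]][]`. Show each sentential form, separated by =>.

S => [S]S => [[S]S]S => [[[S]S]S]S => [[[[S]S]S]S]S => [[[[[]]S]S]S]S => [[[[[]][]]S]S]S => [[[[[]][]][S]S]S]S => [[[[[]][]][[]]S]S]S => [[[[[]][]][[]][]]S]S => [[[[[]][]][[]][]][]]S => [[[[[]][]][[]][]][]][]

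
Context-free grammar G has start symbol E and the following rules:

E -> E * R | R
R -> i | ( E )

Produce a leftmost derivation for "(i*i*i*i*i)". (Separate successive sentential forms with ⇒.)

E ⇒ R ⇒ (E) ⇒ (E*R) ⇒ (E*R*R) ⇒ (E*R*R*R) ⇒ (E*R*R*R*R) ⇒ (R*R*R*R*R) ⇒ (i*R*R*R*R) ⇒ (i*i*R*R*R) ⇒ (i*i*i*R*R) ⇒ (i*i*i*i*R) ⇒ (i*i*i*i*i)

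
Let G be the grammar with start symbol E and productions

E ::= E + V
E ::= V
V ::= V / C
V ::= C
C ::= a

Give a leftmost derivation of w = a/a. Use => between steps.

E => V => V/C => C/C => a/C => a/a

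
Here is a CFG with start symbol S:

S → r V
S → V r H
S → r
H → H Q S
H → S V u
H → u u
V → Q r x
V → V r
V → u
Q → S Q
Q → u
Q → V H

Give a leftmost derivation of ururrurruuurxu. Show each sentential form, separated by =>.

S=>VrH=>urH=>urSVu=>urVrHVu=>ururHVu=>ururSVuVu=>ururrVVuVu=>ururrVrVuVu=>ururrVrrVuVu=>ururrurrVuVu=>ururrurruuVu=>ururrurruuQrxu=>ururrurruuurxu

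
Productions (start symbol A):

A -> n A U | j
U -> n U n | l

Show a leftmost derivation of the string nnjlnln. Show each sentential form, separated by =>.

A => nAU => nnAUU => nnjUU => nnjlU => nnjlnUn => nnjlnln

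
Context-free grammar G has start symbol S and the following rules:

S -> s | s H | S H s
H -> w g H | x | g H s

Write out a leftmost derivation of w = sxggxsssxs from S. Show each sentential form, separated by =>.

S => SHs => SHsHs => sHHsHs => sxHsHs => sxgHssHs => sxggHsssHs => sxggxsssHs => sxggxsssxs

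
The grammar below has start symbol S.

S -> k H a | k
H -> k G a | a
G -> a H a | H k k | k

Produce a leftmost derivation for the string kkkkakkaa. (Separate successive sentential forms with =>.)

S => kHa => kkGaa => kkHkkaa => kkkGakkaa => kkkkakkaa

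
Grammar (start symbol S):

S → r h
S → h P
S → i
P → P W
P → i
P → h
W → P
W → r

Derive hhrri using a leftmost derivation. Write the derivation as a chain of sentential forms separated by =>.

S => hP   [S → h P]
hP => hPW   [P → P W]
hPW => hPWW   [P → P W]
hPWW => hPWWW   [P → P W]
hPWWW => hhWWW   [P → h]
hhWWW => hhrWW   [W → r]
hhrWW => hhrrW   [W → r]
hhrrW => hhrrP   [W → P]
hhrrP => hhrri   [P → i]

S=>hP=>hPW=>hPWW=>hPWWW=>hhWWW=>hhrWW=>hhrrW=>hhrrP=>hhrri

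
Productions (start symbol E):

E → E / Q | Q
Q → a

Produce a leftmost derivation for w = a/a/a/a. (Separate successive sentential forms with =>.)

E => E/Q => E/Q/Q => E/Q/Q/Q => Q/Q/Q/Q => a/Q/Q/Q => a/a/Q/Q => a/a/a/Q => a/a/a/a

E => E/Q   [E → E / Q]
E/Q => E/Q/Q   [E → E / Q]
E/Q/Q => E/Q/Q/Q   [E → E / Q]
E/Q/Q/Q => Q/Q/Q/Q   [E → Q]
Q/Q/Q/Q => a/Q/Q/Q   [Q → a]
a/Q/Q/Q => a/a/Q/Q   [Q → a]
a/a/Q/Q => a/a/a/Q   [Q → a]
a/a/a/Q => a/a/a/a   [Q → a]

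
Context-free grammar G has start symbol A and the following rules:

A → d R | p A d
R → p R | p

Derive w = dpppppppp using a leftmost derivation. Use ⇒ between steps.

A ⇒ dR   [A → d R]
dR ⇒ dpR   [R → p R]
dpR ⇒ dppR   [R → p R]
dppR ⇒ dpppR   [R → p R]
dpppR ⇒ dppppR   [R → p R]
dppppR ⇒ dpppppR   [R → p R]
dpppppR ⇒ dppppppR   [R → p R]
dppppppR ⇒ dpppppppR   [R → p R]
dpppppppR ⇒ dpppppppp   [R → p]

A ⇒ dR ⇒ dpR ⇒ dppR ⇒ dpppR ⇒ dppppR ⇒ dpppppR ⇒ dppppppR ⇒ dpppppppR ⇒ dpppppppp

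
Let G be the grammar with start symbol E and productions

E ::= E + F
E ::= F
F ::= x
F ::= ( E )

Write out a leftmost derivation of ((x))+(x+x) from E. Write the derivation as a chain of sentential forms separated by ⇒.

E ⇒ E+F ⇒ F+F ⇒ (E)+F ⇒ (F)+F ⇒ ((E))+F ⇒ ((F))+F ⇒ ((x))+F ⇒ ((x))+(E) ⇒ ((x))+(E+F) ⇒ ((x))+(F+F) ⇒ ((x))+(x+F) ⇒ ((x))+(x+x)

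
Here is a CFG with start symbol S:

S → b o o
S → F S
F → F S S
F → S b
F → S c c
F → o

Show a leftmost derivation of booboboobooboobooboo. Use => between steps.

S => FS   [S → F S]
FS => FSSS   [F → F S S]
FSSS => SbSSS   [F → S b]
SbSSS => boobSSS   [S → b o o]
boobSSS => boobFSSS   [S → F S]
boobFSSS => boobFSSSSS   [F → F S S]
boobFSSSSS => booboSSSSS   [F → o]
booboSSSSS => boobobooSSSS   [S → b o o]
boobobooSSSS => booboboobooSSS   [S → b o o]
booboboobooSSS => boobobooboobooSS   [S → b o o]
boobobooboobooSS => booboboobooboobooS   [S → b o o]
booboboobooboobooS => booboboobooboobooboo   [S → b o o]

S => FS => FSSS => SbSSS => boobSSS => boobFSSS => boobFSSSSS => booboSSSSS => boobobooSSSS => booboboobooSSS => boobobooboobooSS => booboboobooboobooS => booboboobooboobooboo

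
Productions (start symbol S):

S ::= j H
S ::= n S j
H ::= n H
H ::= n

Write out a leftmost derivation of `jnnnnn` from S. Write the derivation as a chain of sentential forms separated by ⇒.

S ⇒ jH ⇒ jnH ⇒ jnnH ⇒ jnnnH ⇒ jnnnnH ⇒ jnnnnn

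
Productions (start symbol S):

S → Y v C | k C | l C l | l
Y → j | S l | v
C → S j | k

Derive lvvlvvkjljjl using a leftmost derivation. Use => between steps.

S => lCl => lSjl => lYvCjl => lvvCjl => lvvSjjl => lvvlCljjl => lvvlSjljjl => lvvlYvCjljjl => lvvlvvCjljjl => lvvlvvkjljjl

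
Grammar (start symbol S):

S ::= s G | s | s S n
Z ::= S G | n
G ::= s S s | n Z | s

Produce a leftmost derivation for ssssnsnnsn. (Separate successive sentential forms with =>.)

S => sSn   [S ::= s S n]
sSn => ssGn   [S ::= s G]
ssGn => sssSsn   [G ::= s S s]
sssSsn => ssssGsn   [S ::= s G]
ssssGsn => ssssnZsn   [G ::= n Z]
ssssnZsn => ssssnSGsn   [Z ::= S G]
ssssnSGsn => ssssnsGsn   [S ::= s]
ssssnsGsn => ssssnsnZsn   [G ::= n Z]
ssssnsnZsn => ssssnsnnsn   [Z ::= n]

S=>sSn=>ssGn=>sssSsn=>ssssGsn=>ssssnZsn=>ssssnSGsn=>ssssnsGsn=>ssssnsnZsn=>ssssnsnnsn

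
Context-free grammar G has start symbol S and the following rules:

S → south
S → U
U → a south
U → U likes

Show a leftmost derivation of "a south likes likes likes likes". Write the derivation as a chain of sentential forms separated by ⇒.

S ⇒ U ⇒ U likes ⇒ U likes likes ⇒ U likes likes likes ⇒ U likes likes likes likes ⇒ a south likes likes likes likes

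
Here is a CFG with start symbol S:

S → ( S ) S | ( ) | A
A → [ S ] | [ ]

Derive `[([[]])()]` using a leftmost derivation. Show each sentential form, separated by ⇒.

S ⇒ A ⇒ [S] ⇒ [(S)S] ⇒ [(A)S] ⇒ [([S])S] ⇒ [([A])S] ⇒ [([[]])S] ⇒ [([[]])()]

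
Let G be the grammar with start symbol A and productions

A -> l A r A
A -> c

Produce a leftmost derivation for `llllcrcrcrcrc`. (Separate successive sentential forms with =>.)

A => lArA => llArArA => lllArArArA => llllArArArArA => llllcrArArArA => llllcrcrArArA => llllcrcrcrArA => llllcrcrcrcrA => llllcrcrcrcrc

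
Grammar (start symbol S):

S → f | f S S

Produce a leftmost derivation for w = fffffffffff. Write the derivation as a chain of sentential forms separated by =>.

S => fSS   [S → f S S]
fSS => ffS   [S → f]
ffS => fffSS   [S → f S S]
fffSS => ffffSSS   [S → f S S]
ffffSSS => fffffSS   [S → f]
fffffSS => ffffffSSS   [S → f S S]
ffffffSSS => fffffffSSSS   [S → f S S]
fffffffSSSS => ffffffffSSS   [S → f]
ffffffffSSS => fffffffffSS   [S → f]
fffffffffSS => ffffffffffS   [S → f]
ffffffffffS => fffffffffff   [S → f]

S => fSS => ffS => fffSS => ffffSSS => fffffSS => ffffffSSS => fffffffSSSS => ffffffffSSS => fffffffffSS => ffffffffffS => fffffffffff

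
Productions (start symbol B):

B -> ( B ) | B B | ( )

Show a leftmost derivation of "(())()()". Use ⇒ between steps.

B⇒BB⇒BBB⇒(B)BB⇒(())BB⇒(())()B⇒(())()()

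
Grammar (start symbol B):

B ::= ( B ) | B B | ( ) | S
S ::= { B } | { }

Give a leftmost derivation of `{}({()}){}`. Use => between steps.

B => BB   [B ::= B B]
BB => SB   [B ::= S]
SB => {}B   [S ::= { }]
{}B => {}BB   [B ::= B B]
{}BB => {}(B)B   [B ::= ( B )]
{}(B)B => {}(S)B   [B ::= S]
{}(S)B => {}({B})B   [S ::= { B }]
{}({B})B => {}({()})B   [B ::= ( )]
{}({()})B => {}({()})S   [B ::= S]
{}({()})S => {}({()}){}   [S ::= { }]

B => BB => SB => {}B => {}BB => {}(B)B => {}(S)B => {}({B})B => {}({()})B => {}({()})S => {}({()}){}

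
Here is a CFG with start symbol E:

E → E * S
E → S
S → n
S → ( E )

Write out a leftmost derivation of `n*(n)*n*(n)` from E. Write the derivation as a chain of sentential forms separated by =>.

E => E*S   [E → E * S]
E*S => E*S*S   [E → E * S]
E*S*S => E*S*S*S   [E → E * S]
E*S*S*S => S*S*S*S   [E → S]
S*S*S*S => n*S*S*S   [S → n]
n*S*S*S => n*(E)*S*S   [S → ( E )]
n*(E)*S*S => n*(S)*S*S   [E → S]
n*(S)*S*S => n*(n)*S*S   [S → n]
n*(n)*S*S => n*(n)*n*S   [S → n]
n*(n)*n*S => n*(n)*n*(E)   [S → ( E )]
n*(n)*n*(E) => n*(n)*n*(S)   [E → S]
n*(n)*n*(S) => n*(n)*n*(n)   [S → n]

E => E*S => E*S*S => E*S*S*S => S*S*S*S => n*S*S*S => n*(E)*S*S => n*(S)*S*S => n*(n)*S*S => n*(n)*n*S => n*(n)*n*(E) => n*(n)*n*(S) => n*(n)*n*(n)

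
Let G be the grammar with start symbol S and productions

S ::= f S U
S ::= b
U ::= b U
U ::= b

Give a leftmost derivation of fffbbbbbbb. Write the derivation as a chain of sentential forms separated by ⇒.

S ⇒ fSU ⇒ ffSUU ⇒ fffSUUU ⇒ fffbUUU ⇒ fffbbUUU ⇒ fffbbbUUU ⇒ fffbbbbUU ⇒ fffbbbbbUU ⇒ fffbbbbbbU ⇒ fffbbbbbbb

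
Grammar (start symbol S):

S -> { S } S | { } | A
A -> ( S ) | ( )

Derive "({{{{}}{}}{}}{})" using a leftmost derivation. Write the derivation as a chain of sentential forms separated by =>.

S => A   [S -> A]
A => (S)   [A -> ( S )]
(S) => ({S}S)   [S -> { S } S]
({S}S) => ({{S}S}S)   [S -> { S } S]
({{S}S}S) => ({{{S}S}S}S)   [S -> { S } S]
({{{S}S}S}S) => ({{{{}}S}S}S)   [S -> { }]
({{{{}}S}S}S) => ({{{{}}{}}S}S)   [S -> { }]
({{{{}}{}}S}S) => ({{{{}}{}}{}}S)   [S -> { }]
({{{{}}{}}{}}S) => ({{{{}}{}}{}}{})   [S -> { }]

S => A => (S) => ({S}S) => ({{S}S}S) => ({{{S}S}S}S) => ({{{{}}S}S}S) => ({{{{}}{}}S}S) => ({{{{}}{}}{}}S) => ({{{{}}{}}{}}{})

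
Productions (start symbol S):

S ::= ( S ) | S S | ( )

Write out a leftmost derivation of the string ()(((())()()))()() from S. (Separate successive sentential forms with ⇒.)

S⇒SS⇒SSS⇒SSSS⇒()SSS⇒()(S)SS⇒()((S))SS⇒()((SS))SS⇒()(((S)S))SS⇒()(((())S))SS⇒()(((())SS))SS⇒()(((())()S))SS⇒()(((())()()))SS⇒()(((())()()))()S⇒()(((())()()))()()

S ⇒ SS   [S ::= S S]
SS ⇒ SSS   [S ::= S S]
SSS ⇒ SSSS   [S ::= S S]
SSSS ⇒ ()SSS   [S ::= ( )]
()SSS ⇒ ()(S)SS   [S ::= ( S )]
()(S)SS ⇒ ()((S))SS   [S ::= ( S )]
()((S))SS ⇒ ()((SS))SS   [S ::= S S]
()((SS))SS ⇒ ()(((S)S))SS   [S ::= ( S )]
()(((S)S))SS ⇒ ()(((())S))SS   [S ::= ( )]
()(((())S))SS ⇒ ()(((())SS))SS   [S ::= S S]
()(((())SS))SS ⇒ ()(((())()S))SS   [S ::= ( )]
()(((())()S))SS ⇒ ()(((())()()))SS   [S ::= ( )]
()(((())()()))SS ⇒ ()(((())()()))()S   [S ::= ( )]
()(((())()()))()S ⇒ ()(((())()()))()()   [S ::= ( )]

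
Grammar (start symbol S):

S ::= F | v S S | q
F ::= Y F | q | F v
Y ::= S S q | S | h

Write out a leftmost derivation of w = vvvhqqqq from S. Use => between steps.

S => vSS => vvSSS => vvvSSSS => vvvFSSS => vvvYFSSS => vvvhFSSS => vvvhqSSS => vvvhqqSS => vvvhqqqS => vvvhqqqq

S => vSS   [S ::= v S S]
vSS => vvSSS   [S ::= v S S]
vvSSS => vvvSSSS   [S ::= v S S]
vvvSSSS => vvvFSSS   [S ::= F]
vvvFSSS => vvvYFSSS   [F ::= Y F]
vvvYFSSS => vvvhFSSS   [Y ::= h]
vvvhFSSS => vvvhqSSS   [F ::= q]
vvvhqSSS => vvvhqqSS   [S ::= q]
vvvhqqSS => vvvhqqqS   [S ::= q]
vvvhqqqS => vvvhqqqq   [S ::= q]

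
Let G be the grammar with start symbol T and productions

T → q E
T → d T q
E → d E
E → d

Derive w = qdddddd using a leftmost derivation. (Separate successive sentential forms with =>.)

T => qE => qdE => qddE => qdddE => qddddE => qdddddE => qdddddd

T => qE   [T → q E]
qE => qdE   [E → d E]
qdE => qddE   [E → d E]
qddE => qdddE   [E → d E]
qdddE => qddddE   [E → d E]
qddddE => qdddddE   [E → d E]
qdddddE => qdddddd   [E → d]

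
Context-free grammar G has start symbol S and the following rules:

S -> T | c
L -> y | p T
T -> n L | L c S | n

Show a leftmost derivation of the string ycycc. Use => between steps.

S => T => LcS => ycS => ycT => ycLcS => ycycS => ycycc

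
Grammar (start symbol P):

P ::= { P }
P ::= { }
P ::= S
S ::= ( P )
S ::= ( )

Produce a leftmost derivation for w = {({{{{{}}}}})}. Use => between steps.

P => {P}   [P ::= { P }]
{P} => {S}   [P ::= S]
{S} => {(P)}   [S ::= ( P )]
{(P)} => {({P})}   [P ::= { P }]
{({P})} => {({{P}})}   [P ::= { P }]
{({{P}})} => {({{{P}}})}   [P ::= { P }]
{({{{P}}})} => {({{{{P}}}})}   [P ::= { P }]
{({{{{P}}}})} => {({{{{{}}}}})}   [P ::= { }]

P => {P} => {S} => {(P)} => {({P})} => {({{P}})} => {({{{P}}})} => {({{{{P}}}})} => {({{{{{}}}}})}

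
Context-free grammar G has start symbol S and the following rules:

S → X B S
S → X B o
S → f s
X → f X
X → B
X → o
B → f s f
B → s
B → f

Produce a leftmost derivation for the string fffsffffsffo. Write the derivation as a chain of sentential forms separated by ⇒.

S ⇒ XBS   [S → X B S]
XBS ⇒ fXBS   [X → f X]
fXBS ⇒ ffXBS   [X → f X]
ffXBS ⇒ ffBBS   [X → B]
ffBBS ⇒ fffsfBS   [B → f s f]
fffsfBS ⇒ fffsffS   [B → f]
fffsffS ⇒ fffsffXBo   [S → X B o]
fffsffXBo ⇒ fffsfffXBo   [X → f X]
fffsfffXBo ⇒ fffsfffBBo   [X → B]
fffsfffBBo ⇒ fffsffffsfBo   [B → f s f]
fffsffffsfBo ⇒ fffsffffsffo   [B → f]

S ⇒ XBS ⇒ fXBS ⇒ ffXBS ⇒ ffBBS ⇒ fffsfBS ⇒ fffsffS ⇒ fffsffXBo ⇒ fffsfffXBo ⇒ fffsfffBBo ⇒ fffsffffsfBo ⇒ fffsffffsffo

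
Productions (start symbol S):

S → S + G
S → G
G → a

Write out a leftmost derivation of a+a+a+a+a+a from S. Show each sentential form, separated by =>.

S => S+G   [S → S + G]
S+G => S+G+G   [S → S + G]
S+G+G => S+G+G+G   [S → S + G]
S+G+G+G => S+G+G+G+G   [S → S + G]
S+G+G+G+G => S+G+G+G+G+G   [S → S + G]
S+G+G+G+G+G => G+G+G+G+G+G   [S → G]
G+G+G+G+G+G => a+G+G+G+G+G   [G → a]
a+G+G+G+G+G => a+a+G+G+G+G   [G → a]
a+a+G+G+G+G => a+a+a+G+G+G   [G → a]
a+a+a+G+G+G => a+a+a+a+G+G   [G → a]
a+a+a+a+G+G => a+a+a+a+a+G   [G → a]
a+a+a+a+a+G => a+a+a+a+a+a   [G → a]

S => S+G => S+G+G => S+G+G+G => S+G+G+G+G => S+G+G+G+G+G => G+G+G+G+G+G => a+G+G+G+G+G => a+a+G+G+G+G => a+a+a+G+G+G => a+a+a+a+G+G => a+a+a+a+a+G => a+a+a+a+a+a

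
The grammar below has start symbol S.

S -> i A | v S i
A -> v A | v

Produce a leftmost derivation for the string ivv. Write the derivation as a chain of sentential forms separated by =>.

S=>iA=>ivA=>ivv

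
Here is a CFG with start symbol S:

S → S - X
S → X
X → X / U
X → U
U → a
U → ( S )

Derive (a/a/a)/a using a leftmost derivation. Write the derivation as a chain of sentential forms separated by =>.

S => X => X/U => U/U => (S)/U => (X)/U => (X/U)/U => (X/U/U)/U => (U/U/U)/U => (a/U/U)/U => (a/a/U)/U => (a/a/a)/U => (a/a/a)/a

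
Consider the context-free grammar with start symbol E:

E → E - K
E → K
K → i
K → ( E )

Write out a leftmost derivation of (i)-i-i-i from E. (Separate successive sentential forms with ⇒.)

E⇒E-K⇒E-K-K⇒E-K-K-K⇒K-K-K-K⇒(E)-K-K-K⇒(K)-K-K-K⇒(i)-K-K-K⇒(i)-i-K-K⇒(i)-i-i-K⇒(i)-i-i-i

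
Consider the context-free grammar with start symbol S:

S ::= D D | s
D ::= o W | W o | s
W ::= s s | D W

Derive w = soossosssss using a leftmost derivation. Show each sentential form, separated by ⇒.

S ⇒ DD ⇒ sD ⇒ soW ⇒ soDW ⇒ sooWW ⇒ sooDWW ⇒ sooWoWW ⇒ soossoWW ⇒ soossoDWW ⇒ soossosWW ⇒ soossosssW ⇒ soossosssss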